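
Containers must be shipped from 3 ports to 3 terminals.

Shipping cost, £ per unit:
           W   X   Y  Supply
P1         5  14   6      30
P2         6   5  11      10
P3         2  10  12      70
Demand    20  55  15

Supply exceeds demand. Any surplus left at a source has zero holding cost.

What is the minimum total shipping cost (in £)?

630

An optimal shipping plan:
  P1 to Y: 15 × £6 = £90
  P2 to X: 10 × £5 = £50
  P3 to W: 20 × £2 = £40
  P3 to X: 45 × £10 = £450
Total = 90 + 50 + 40 + 450 = £630.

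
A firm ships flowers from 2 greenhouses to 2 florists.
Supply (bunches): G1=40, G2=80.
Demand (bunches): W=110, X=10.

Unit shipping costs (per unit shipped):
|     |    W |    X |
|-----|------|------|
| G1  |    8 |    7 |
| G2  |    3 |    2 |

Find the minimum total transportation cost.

A cheapest plan:
  G1->W: 30 × 8 = 240
  G1->X: 10 × 7 = 70
  G2->W: 80 × 3 = 240
Total = 240 + 70 + 240 = 550.
(Supply check: G1 ships 40; G2 ships 80.)

550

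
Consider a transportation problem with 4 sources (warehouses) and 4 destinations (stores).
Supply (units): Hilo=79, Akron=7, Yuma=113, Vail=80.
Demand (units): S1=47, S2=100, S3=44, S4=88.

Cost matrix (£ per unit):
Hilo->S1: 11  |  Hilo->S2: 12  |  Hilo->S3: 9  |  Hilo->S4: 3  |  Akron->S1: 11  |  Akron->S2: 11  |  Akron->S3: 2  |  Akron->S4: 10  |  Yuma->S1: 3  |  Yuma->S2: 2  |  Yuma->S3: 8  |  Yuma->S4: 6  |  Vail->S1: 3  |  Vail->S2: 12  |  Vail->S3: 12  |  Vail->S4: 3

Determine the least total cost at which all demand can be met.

939

An optimal shipping plan:
  Hilo->S3: 24 × £9 = £216
  Hilo->S4: 55 × £3 = £165
  Akron->S3: 7 × £2 = £14
  Yuma->S2: 100 × £2 = £200
  Yuma->S3: 13 × £8 = £104
  Vail->S1: 47 × £3 = £141
  Vail->S4: 33 × £3 = £99
Total = 216 + 165 + 14 + 200 + 104 + 141 + 99 = £939.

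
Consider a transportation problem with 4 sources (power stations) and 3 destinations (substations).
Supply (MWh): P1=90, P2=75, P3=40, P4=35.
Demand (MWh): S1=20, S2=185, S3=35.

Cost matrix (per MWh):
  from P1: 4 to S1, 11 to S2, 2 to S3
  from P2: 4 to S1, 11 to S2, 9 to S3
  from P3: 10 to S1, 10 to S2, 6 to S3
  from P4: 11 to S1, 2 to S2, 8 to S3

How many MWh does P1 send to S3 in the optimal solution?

35

The minimum-cost plan:
  P1 to S2: 55 × 11 = 605
  P1 to S3: 35 × 2 = 70
  P2 to S1: 20 × 4 = 80
  P2 to S2: 55 × 11 = 605
  P3 to S2: 40 × 10 = 400
  P4 to S2: 35 × 2 = 70
Total cost = 1830.
So P1→S3 carries 35 MWh.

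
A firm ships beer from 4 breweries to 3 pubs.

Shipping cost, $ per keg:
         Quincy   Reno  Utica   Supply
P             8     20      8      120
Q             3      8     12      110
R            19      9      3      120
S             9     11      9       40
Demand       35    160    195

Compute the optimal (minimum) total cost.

2700

One minimum-cost allocation:
  P to Quincy: 35 kegs
  P to Utica: 85 kegs
  Q to Reno: 110 kegs
  R to Reno: 10 kegs
  R to Utica: 110 kegs
  S to Reno: 40 kegs
Total cost = $2700.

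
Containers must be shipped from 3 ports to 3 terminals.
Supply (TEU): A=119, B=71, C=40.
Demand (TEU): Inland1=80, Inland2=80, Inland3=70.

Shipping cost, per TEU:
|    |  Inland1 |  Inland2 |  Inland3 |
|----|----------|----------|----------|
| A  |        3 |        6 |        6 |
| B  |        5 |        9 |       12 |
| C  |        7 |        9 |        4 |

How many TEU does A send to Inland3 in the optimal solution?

Optimal shipments:
  A–Inland1: 9 × 3 = 27
  A–Inland2: 80 × 6 = 480
  A–Inland3: 30 × 6 = 180
  B–Inland1: 71 × 5 = 355
  C–Inland3: 40 × 4 = 160
Total cost = 1202.
So A→Inland3 carries 30 TEU.

30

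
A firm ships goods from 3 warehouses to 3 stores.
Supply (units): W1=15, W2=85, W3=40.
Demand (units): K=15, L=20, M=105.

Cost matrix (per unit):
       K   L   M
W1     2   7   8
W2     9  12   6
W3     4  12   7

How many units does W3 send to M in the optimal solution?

Solving gives:
  W1 to L: 15 units
  W2 to M: 85 units
  W3 to K: 15 units
  W3 to L: 5 units
  W3 to M: 20 units
Total cost = 875.
So W3→M carries 20 units.

20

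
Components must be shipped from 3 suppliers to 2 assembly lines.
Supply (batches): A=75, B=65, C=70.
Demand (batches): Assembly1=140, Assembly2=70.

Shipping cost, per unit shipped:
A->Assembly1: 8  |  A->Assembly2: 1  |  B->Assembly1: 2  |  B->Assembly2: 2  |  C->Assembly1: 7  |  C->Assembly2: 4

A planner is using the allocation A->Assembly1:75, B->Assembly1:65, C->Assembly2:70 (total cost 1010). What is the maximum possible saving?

Current plan cost = 75·8 + 65·2 + 70·4 = 1010.
Optimal plan:
  A->Assembly1: 5 × 8 = 40
  A->Assembly2: 70 × 1 = 70
  B->Assembly1: 65 × 2 = 130
  C->Assembly1: 70 × 7 = 490
Optimal cost = 730.
Saving = 1010 − 730 = 280.

280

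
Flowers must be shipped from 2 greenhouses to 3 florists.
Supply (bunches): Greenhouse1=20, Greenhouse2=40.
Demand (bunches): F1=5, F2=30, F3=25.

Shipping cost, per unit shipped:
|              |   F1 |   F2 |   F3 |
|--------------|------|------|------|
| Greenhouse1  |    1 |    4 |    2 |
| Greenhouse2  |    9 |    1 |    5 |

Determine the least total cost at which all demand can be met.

115

A cheapest plan:
  Greenhouse1->F1: 5 × 1 = 5
  Greenhouse1->F3: 15 × 2 = 30
  Greenhouse2->F2: 30 × 1 = 30
  Greenhouse2->F3: 10 × 5 = 50
Total = 5 + 30 + 30 + 50 = 115.
(Supply check: Greenhouse1 ships 20; Greenhouse2 ships 40.)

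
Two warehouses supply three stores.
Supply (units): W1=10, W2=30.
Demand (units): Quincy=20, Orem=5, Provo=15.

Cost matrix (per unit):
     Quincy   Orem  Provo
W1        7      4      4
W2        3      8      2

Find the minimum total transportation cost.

A cheapest plan:
  W1→Orem: 5 × 4 = 20
  W1→Provo: 5 × 4 = 20
  W2→Quincy: 20 × 3 = 60
  W2→Provo: 10 × 2 = 20
Total = 20 + 20 + 60 + 20 = 120.

120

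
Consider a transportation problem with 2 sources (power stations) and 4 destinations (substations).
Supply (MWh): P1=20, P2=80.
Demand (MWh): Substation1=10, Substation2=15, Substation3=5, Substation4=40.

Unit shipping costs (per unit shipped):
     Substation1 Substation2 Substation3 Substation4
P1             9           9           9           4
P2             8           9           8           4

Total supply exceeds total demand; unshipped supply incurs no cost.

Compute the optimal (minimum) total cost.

A cheapest plan:
  P1->Substation4: 20 × 4 = 80
  P2->Substation1: 10 × 8 = 80
  P2->Substation2: 15 × 9 = 135
  P2->Substation3: 5 × 8 = 40
  P2->Substation4: 20 × 4 = 80
Total = 80 + 80 + 135 + 40 + 80 = 415.

415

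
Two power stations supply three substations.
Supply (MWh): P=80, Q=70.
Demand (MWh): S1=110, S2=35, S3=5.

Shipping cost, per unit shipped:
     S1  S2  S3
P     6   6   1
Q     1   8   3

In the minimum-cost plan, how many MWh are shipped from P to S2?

35

Optimal shipments:
  P–S1: 40 MWh
  P–S2: 35 MWh
  P–S3: 5 MWh
  Q–S1: 70 MWh
Total cost = 525.
So P→S2 carries 35 MWh.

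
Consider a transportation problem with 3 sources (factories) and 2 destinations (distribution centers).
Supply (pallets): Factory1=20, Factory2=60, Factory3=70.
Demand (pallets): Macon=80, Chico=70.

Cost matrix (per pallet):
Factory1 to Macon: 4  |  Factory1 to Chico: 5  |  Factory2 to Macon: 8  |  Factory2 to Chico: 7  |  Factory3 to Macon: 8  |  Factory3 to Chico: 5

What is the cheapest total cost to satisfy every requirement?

A cheapest plan:
  Factory1–Macon: 20 × 4 = 80
  Factory2–Macon: 60 × 8 = 480
  Factory3–Chico: 70 × 5 = 350
Total = 80 + 480 + 350 = 910.

910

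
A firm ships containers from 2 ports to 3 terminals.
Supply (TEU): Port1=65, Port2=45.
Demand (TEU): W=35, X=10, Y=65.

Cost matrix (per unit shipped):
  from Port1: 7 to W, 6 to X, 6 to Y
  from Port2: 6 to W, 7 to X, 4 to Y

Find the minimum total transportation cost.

Optimal allocation:
  Port1 to W: 35 TEU
  Port1 to X: 10 TEU
  Port1 to Y: 20 TEU
  Port2 to Y: 45 TEU
Total cost = 605.

605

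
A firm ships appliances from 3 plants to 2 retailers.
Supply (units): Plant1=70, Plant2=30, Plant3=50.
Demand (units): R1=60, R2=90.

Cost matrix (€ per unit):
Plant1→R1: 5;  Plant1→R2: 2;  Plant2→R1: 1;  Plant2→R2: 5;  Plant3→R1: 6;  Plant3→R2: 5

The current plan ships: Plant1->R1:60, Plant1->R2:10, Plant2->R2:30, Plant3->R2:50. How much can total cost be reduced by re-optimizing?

Current plan cost = 60·5 + 10·2 + 30·5 + 50·5 = €720.
Optimal plan:
  Plant1 to R2: 70 × €2 = €140
  Plant2 to R1: 30 × €1 = €30
  Plant3 to R1: 30 × €6 = €180
  Plant3 to R2: 20 × €5 = €100
Optimal cost = €450.
Saving = 720 − 450 = €270.

270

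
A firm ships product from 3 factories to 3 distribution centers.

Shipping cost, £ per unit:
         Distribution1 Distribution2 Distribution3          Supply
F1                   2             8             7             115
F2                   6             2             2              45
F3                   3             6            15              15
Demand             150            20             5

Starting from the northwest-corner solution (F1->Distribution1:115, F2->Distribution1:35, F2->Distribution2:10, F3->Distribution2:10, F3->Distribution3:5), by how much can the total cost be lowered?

150

Current plan cost = 115·2 + 35·6 + 10·2 + 10·6 + 5·15 = £595.
Optimal plan:
  F1–Distribution1: 115 × £2 = £230
  F2–Distribution1: 20 × £6 = £120
  F2–Distribution2: 20 × £2 = £40
  F2–Distribution3: 5 × £2 = £10
  F3–Distribution1: 15 × £3 = £45
Optimal cost = £445.
Saving = 595 − 445 = £150.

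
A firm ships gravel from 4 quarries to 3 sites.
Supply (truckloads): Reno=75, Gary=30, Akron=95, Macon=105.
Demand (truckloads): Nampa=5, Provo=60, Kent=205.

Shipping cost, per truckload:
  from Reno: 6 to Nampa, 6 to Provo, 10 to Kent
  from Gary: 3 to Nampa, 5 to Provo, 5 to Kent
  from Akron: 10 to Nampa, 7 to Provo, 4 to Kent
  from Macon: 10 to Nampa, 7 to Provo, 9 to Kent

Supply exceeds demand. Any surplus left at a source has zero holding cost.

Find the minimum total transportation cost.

1640

An optimal shipping plan:
  Reno→Nampa: 5 × 6 = 30
  Reno→Provo: 60 × 6 = 360
  Gary→Kent: 30 × 5 = 150
  Akron→Kent: 95 × 4 = 380
  Macon→Kent: 80 × 9 = 720
Total = 30 + 360 + 150 + 380 + 720 = 1640.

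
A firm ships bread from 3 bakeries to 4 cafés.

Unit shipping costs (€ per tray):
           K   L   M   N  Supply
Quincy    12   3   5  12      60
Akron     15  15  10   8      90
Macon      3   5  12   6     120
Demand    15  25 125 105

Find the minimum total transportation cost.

One minimum-cost allocation:
  Quincy→M: 60 × €5 = €300
  Akron→M: 65 × €10 = €650
  Akron→N: 25 × €8 = €200
  Macon→K: 15 × €3 = €45
  Macon→L: 25 × €5 = €125
  Macon→N: 80 × €6 = €480
Total = 300 + 650 + 200 + 45 + 125 + 480 = €1800.
(Supply check: Quincy ships 60; Akron ships 90; Macon ships 120.)

1800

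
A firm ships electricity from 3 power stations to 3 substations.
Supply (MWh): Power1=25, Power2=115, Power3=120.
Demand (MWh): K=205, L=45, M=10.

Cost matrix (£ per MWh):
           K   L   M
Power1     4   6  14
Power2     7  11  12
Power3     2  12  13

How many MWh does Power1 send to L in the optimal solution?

25

The minimum-cost plan:
  Power1–L: 25 × £6 = £150
  Power2–K: 85 × £7 = £595
  Power2–L: 20 × £11 = £220
  Power2–M: 10 × £12 = £120
  Power3–K: 120 × £2 = £240
Total cost = £1325.
So Power1→L carries 25 MWh.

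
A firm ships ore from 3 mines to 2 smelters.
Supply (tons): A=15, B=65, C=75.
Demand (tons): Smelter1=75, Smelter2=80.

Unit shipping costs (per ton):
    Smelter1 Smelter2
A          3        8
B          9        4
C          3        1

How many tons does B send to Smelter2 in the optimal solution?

The minimum-cost plan:
  A to Smelter1: 15 tons
  B to Smelter2: 65 tons
  C to Smelter1: 60 tons
  C to Smelter2: 15 tons
Total cost = 500.
So B→Smelter2 carries 65 tons.

65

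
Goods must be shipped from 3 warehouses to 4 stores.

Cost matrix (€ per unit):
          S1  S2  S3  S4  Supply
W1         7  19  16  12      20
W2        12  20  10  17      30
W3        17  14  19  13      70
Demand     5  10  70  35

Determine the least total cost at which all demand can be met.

One minimum-cost allocation:
  W1–S1: 5 units
  W1–S3: 15 units
  W2–S3: 30 units
  W3–S2: 10 units
  W3–S3: 25 units
  W3–S4: 35 units
Total cost = €1645.
(Supply check: W1 ships 20; W2 ships 30; W3 ships 70.)

1645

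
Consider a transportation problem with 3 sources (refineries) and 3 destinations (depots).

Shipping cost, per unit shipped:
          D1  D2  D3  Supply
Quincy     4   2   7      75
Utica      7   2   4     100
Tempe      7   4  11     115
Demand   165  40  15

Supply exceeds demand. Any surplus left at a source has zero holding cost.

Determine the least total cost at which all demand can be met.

An optimal shipping plan:
  Quincy to D1: 75 × 4 = 300
  Utica to D1: 45 × 7 = 315
  Utica to D2: 40 × 2 = 80
  Utica to D3: 15 × 4 = 60
  Tempe to D1: 45 × 7 = 315
Total = 300 + 315 + 80 + 60 + 315 = 1070.

1070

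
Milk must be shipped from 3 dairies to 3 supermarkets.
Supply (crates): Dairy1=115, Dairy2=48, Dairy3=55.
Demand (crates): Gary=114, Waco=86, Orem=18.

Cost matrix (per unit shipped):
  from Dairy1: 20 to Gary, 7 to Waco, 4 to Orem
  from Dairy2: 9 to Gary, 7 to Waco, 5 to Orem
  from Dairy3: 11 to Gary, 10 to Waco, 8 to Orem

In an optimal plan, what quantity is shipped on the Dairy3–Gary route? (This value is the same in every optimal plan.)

55

The minimum-cost plan:
  Dairy1–Gary: 11 × 20 = 220
  Dairy1–Waco: 86 × 7 = 602
  Dairy1–Orem: 18 × 4 = 72
  Dairy2–Gary: 48 × 9 = 432
  Dairy3–Gary: 55 × 11 = 605
Total cost = 1931.
So Dairy3→Gary carries 55 crates.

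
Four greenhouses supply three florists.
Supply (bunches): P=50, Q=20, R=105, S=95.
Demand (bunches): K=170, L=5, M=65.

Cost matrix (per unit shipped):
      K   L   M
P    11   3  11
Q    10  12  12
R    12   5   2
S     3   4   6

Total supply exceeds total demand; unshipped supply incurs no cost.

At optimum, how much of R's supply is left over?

Minimum-cost shipments:
  P->K: 45 bunches
  P->L: 5 bunches
  Q->K: 20 bunches
  R->K: 10 bunches
  R->M: 65 bunches
  S->K: 95 bunches
Total cost = 1245.
R ships 75 of its 105, leaving 30.

30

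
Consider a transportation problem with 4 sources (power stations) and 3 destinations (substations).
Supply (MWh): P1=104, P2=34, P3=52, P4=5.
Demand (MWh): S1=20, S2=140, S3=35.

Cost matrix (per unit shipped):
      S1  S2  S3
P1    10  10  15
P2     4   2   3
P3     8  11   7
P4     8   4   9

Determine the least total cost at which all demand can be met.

A cheapest plan:
  P1–S1: 3 × 10 = 30
  P1–S2: 101 × 10 = 1010
  P2–S2: 34 × 2 = 68
  P3–S1: 17 × 8 = 136
  P3–S3: 35 × 7 = 245
  P4–S2: 5 × 4 = 20
Total = 30 + 1010 + 68 + 136 + 245 + 20 = 1509.
(Supply check: P1 ships 104; P2 ships 34; P3 ships 52; P4 ships 5.)

1509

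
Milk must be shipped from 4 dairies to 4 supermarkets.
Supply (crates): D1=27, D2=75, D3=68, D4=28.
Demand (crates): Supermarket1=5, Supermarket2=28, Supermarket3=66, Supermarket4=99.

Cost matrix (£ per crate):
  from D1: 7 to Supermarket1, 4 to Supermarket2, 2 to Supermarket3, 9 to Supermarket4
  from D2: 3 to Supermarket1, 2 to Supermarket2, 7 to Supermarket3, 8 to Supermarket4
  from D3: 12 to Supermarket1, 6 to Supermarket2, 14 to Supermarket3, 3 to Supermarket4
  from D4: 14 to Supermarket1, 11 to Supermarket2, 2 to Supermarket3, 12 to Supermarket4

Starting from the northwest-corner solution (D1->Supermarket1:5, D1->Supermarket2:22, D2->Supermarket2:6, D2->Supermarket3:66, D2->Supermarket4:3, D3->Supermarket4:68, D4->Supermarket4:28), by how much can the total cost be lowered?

Current plan cost = 5·7 + 22·4 + 6·2 + 66·7 + 3·8 + 68·3 + 28·12 = £1161.
Optimal plan:
  D1->Supermarket3: 27 × £2 = £54
  D2->Supermarket1: 5 × £3 = £15
  D2->Supermarket2: 28 × £2 = £56
  D2->Supermarket3: 11 × £7 = £77
  D2->Supermarket4: 31 × £8 = £248
  D3->Supermarket4: 68 × £3 = £204
  D4->Supermarket3: 28 × £2 = £56
Optimal cost = £710.
Saving = 1161 − 710 = £451.

451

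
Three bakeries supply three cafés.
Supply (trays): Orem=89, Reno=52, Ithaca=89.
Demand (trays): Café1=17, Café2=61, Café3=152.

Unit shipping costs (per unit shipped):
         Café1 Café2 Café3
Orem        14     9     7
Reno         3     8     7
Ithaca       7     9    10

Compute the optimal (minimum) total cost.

Optimal allocation:
  Orem->Café3: 89 × 7 = 623
  Reno->Café1: 17 × 3 = 51
  Reno->Café3: 35 × 7 = 245
  Ithaca->Café2: 61 × 9 = 549
  Ithaca->Café3: 28 × 10 = 280
Total = 623 + 51 + 245 + 549 + 280 = 1748.
(Supply check: Orem ships 89; Reno ships 52; Ithaca ships 89.)

1748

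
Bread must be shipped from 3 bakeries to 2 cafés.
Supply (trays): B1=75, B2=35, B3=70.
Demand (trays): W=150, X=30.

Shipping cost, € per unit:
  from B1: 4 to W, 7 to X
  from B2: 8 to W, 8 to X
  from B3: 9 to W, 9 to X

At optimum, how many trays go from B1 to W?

Solving gives:
  B1→W: 75 × €4 = €300
  B2→W: 35 × €8 = €280
  B3→W: 40 × €9 = €360
  B3→X: 30 × €9 = €270
Total cost = €1210.
So B1→W carries 75 trays.

75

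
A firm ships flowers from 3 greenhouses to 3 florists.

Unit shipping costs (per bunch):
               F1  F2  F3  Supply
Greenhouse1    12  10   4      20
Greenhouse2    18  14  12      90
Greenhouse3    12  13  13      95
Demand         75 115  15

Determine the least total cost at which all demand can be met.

Optimal allocation:
  Greenhouse1–F2: 5 × 10 = 50
  Greenhouse1–F3: 15 × 4 = 60
  Greenhouse2–F2: 90 × 14 = 1260
  Greenhouse3–F1: 75 × 12 = 900
  Greenhouse3–F2: 20 × 13 = 260
Total = 50 + 60 + 1260 + 900 + 260 = 2530.
(Supply check: Greenhouse1 ships 20; Greenhouse2 ships 90; Greenhouse3 ships 95.)

2530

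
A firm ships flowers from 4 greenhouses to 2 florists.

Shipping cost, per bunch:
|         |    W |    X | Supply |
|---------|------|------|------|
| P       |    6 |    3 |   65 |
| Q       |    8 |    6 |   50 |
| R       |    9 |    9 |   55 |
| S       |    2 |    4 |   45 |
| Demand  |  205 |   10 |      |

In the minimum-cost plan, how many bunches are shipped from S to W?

Optimal shipments:
  P–W: 55 × 6 = 330
  P–X: 10 × 3 = 30
  Q–W: 50 × 8 = 400
  R–W: 55 × 9 = 495
  S–W: 45 × 2 = 90
Total cost = 1345.
So S→W carries 45 bunches.

45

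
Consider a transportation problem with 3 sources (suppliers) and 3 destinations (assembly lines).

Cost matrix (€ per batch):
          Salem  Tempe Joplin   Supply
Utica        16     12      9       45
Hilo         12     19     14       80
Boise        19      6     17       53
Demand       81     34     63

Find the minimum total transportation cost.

One minimum-cost allocation:
  Utica->Joplin: 45 × €9 = €405
  Hilo->Salem: 80 × €12 = €960
  Boise->Salem: 1 × €19 = €19
  Boise->Tempe: 34 × €6 = €204
  Boise->Joplin: 18 × €17 = €306
Total = 405 + 960 + 19 + 204 + 306 = €1894.

1894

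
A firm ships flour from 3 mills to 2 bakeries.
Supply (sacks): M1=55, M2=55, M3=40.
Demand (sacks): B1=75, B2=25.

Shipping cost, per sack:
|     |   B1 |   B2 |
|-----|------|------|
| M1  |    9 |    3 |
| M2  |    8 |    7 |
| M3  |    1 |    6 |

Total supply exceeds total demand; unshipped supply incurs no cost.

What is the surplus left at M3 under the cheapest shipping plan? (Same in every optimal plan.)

Minimum-cost shipments:
  M1 to B2: 25 × 3 = 75
  M2 to B1: 35 × 8 = 280
  M3 to B1: 40 × 1 = 40
Total cost = 395.
M3 ships 40 of its 40, leaving 0.

0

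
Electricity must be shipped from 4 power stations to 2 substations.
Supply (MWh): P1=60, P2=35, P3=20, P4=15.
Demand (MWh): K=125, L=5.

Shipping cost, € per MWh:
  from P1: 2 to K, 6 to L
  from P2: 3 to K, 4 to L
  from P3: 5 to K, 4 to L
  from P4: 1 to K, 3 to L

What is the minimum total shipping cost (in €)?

One minimum-cost allocation:
  P1→K: 60 MWh
  P2→K: 35 MWh
  P3→K: 15 MWh
  P3→L: 5 MWh
  P4→K: 15 MWh
Total cost = €335.

335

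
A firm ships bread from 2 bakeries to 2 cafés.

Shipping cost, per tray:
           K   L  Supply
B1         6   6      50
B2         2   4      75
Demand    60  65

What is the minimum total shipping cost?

480

An optimal shipping plan:
  B1 to L: 50 trays
  B2 to K: 60 trays
  B2 to L: 15 trays
Total cost = 480.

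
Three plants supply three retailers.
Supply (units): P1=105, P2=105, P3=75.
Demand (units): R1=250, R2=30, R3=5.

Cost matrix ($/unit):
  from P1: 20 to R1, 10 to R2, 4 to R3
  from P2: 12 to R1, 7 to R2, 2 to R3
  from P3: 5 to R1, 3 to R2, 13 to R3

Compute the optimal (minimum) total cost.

3355

Optimal allocation:
  P1–R1: 70 units
  P1–R2: 30 units
  P1–R3: 5 units
  P2–R1: 105 units
  P3–R1: 75 units
Total cost = $3355.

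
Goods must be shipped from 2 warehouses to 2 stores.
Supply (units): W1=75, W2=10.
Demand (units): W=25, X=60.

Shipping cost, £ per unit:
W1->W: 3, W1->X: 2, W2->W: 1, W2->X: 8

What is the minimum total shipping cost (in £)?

A cheapest plan:
  W1 to W: 15 × £3 = £45
  W1 to X: 60 × £2 = £120
  W2 to W: 10 × £1 = £10
Total = 45 + 120 + 10 = £175.
(Supply check: W1 ships 75; W2 ships 10.)

175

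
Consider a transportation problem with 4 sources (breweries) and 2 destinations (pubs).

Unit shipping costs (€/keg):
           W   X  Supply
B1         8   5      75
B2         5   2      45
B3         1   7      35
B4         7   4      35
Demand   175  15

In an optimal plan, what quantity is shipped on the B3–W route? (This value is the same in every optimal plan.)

35

Optimal shipments:
  B1->W: 60 kegs
  B1->X: 15 kegs
  B2->W: 45 kegs
  B3->W: 35 kegs
  B4->W: 35 kegs
Total cost = €1060.
So B3→W carries 35 kegs.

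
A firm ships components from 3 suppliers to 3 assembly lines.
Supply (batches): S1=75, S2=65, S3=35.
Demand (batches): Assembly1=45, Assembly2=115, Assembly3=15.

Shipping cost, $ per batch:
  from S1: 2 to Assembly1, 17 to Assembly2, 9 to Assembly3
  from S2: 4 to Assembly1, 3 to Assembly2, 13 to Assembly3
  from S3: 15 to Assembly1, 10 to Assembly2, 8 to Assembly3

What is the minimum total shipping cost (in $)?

1025

One minimum-cost allocation:
  S1→Assembly1: 45 × $2 = $90
  S1→Assembly2: 15 × $17 = $255
  S1→Assembly3: 15 × $9 = $135
  S2→Assembly2: 65 × $3 = $195
  S3→Assembly2: 35 × $10 = $350
Total = 90 + 255 + 135 + 195 + 350 = $1025.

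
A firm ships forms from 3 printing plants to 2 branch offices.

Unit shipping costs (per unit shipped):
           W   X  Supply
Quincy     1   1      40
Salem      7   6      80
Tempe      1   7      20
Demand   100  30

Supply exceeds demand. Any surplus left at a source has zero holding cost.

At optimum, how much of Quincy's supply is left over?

0

An optimal plan:
  Quincy→W: 40 × 1 = 40
  Salem→W: 40 × 7 = 280
  Salem→X: 30 × 6 = 180
  Tempe→W: 20 × 1 = 20
Total cost = 520.
Quincy ships 40 of its 40, leaving 0.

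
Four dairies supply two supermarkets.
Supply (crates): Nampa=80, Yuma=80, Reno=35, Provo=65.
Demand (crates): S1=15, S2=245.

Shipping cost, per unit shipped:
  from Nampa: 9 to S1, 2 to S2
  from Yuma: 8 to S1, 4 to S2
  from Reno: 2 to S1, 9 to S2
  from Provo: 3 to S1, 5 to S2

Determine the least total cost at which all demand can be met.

Optimal allocation:
  Nampa→S2: 80 × 2 = 160
  Yuma→S2: 80 × 4 = 320
  Reno→S1: 15 × 2 = 30
  Reno→S2: 20 × 9 = 180
  Provo→S2: 65 × 5 = 325
Total = 160 + 320 + 30 + 180 + 325 = 1015.
(Supply check: Nampa ships 80; Yuma ships 80; Reno ships 35; Provo ships 65.)

1015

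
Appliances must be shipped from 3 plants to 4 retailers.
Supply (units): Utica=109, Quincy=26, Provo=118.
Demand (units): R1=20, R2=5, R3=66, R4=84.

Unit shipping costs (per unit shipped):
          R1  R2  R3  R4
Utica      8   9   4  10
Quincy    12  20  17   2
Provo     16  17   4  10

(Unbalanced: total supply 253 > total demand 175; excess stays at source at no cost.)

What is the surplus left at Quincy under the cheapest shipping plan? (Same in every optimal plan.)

0

An optimal plan:
  Utica to R1: 20 units
  Utica to R2: 5 units
  Utica to R3: 66 units
  Quincy to R4: 26 units
  Provo to R4: 58 units
Total cost = 1101.
Quincy ships 26 of its 26, leaving 0.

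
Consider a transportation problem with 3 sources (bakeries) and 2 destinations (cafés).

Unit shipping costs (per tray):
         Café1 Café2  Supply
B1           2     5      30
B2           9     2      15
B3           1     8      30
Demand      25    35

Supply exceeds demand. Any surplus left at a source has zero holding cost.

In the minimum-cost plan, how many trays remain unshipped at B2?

0

Minimum-cost shipments:
  B1->Café2: 20 trays
  B2->Café2: 15 trays
  B3->Café1: 25 trays
Total cost = 155.
B2 ships 15 of its 15, leaving 0.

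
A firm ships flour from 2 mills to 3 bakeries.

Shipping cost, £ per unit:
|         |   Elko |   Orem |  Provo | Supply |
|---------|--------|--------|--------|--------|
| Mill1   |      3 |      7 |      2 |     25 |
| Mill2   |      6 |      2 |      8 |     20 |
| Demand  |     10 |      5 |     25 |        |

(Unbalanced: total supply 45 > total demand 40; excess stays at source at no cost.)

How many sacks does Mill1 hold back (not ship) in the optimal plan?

0

An optimal plan:
  Mill1→Provo: 25 × £2 = £50
  Mill2→Elko: 10 × £6 = £60
  Mill2→Orem: 5 × £2 = £10
Total cost = £120.
Mill1 ships 25 of its 25, leaving 0.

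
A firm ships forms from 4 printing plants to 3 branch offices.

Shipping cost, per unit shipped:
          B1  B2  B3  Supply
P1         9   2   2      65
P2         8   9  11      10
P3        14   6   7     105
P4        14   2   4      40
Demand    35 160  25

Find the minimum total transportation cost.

1095

An optimal shipping plan:
  P1–B1: 25 × 9 = 225
  P1–B2: 15 × 2 = 30
  P1–B3: 25 × 2 = 50
  P2–B1: 10 × 8 = 80
  P3–B2: 105 × 6 = 630
  P4–B2: 40 × 2 = 80
Total = 225 + 30 + 50 + 80 + 630 + 80 = 1095.
(Supply check: P1 ships 65; P2 ships 10; P3 ships 105; P4 ships 40.)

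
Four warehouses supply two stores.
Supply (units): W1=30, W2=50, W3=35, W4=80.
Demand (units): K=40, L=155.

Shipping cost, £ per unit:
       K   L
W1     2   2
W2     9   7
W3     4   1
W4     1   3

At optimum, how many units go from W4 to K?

40

Optimal shipments:
  W1 to L: 30 × £2 = £60
  W2 to L: 50 × £7 = £350
  W3 to L: 35 × £1 = £35
  W4 to K: 40 × £1 = £40
  W4 to L: 40 × £3 = £120
Total cost = £605.
So W4→K carries 40 units.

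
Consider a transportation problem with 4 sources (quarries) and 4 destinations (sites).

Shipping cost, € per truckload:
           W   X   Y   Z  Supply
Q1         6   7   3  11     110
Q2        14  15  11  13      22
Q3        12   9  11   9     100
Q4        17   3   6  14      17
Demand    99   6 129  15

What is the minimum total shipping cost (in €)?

1853

A cheapest plan:
  Q1->Y: 110 × €3 = €330
  Q2->W: 14 × €14 = €196
  Q2->Y: 8 × €11 = €88
  Q3->W: 85 × €12 = €1020
  Q3->Z: 15 × €9 = €135
  Q4->X: 6 × €3 = €18
  Q4->Y: 11 × €6 = €66
Total = 330 + 196 + 88 + 1020 + 135 + 18 + 66 = €1853.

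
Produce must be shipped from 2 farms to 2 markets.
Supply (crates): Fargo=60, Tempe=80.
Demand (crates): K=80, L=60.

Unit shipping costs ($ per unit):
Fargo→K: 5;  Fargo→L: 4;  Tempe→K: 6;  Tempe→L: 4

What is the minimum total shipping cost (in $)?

One minimum-cost allocation:
  Fargo->K: 60 × $5 = $300
  Tempe->K: 20 × $6 = $120
  Tempe->L: 60 × $4 = $240
Total = 300 + 120 + 240 = $660.
(Supply check: Fargo ships 60; Tempe ships 80.)

660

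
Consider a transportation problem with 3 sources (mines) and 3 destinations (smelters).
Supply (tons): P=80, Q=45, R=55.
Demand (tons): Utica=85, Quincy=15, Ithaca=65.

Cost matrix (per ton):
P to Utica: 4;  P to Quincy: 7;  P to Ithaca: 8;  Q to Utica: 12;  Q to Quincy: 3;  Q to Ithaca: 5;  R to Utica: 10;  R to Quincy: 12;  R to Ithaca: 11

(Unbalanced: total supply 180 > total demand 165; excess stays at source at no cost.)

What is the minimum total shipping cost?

950

An optimal shipping plan:
  P to Utica: 80 × 4 = 320
  Q to Quincy: 15 × 3 = 45
  Q to Ithaca: 30 × 5 = 150
  R to Utica: 5 × 10 = 50
  R to Ithaca: 35 × 11 = 385
Total = 320 + 45 + 150 + 50 + 385 = 950.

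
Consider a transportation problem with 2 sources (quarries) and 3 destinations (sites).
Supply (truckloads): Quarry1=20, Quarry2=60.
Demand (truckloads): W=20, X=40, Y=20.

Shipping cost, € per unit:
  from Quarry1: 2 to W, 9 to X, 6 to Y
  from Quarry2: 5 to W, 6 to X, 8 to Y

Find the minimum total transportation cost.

440

Optimal allocation:
  Quarry1 to W: 20 × €2 = €40
  Quarry2 to X: 40 × €6 = €240
  Quarry2 to Y: 20 × €8 = €160
Total = 40 + 240 + 160 = €440.
(Supply check: Quarry1 ships 20; Quarry2 ships 60.)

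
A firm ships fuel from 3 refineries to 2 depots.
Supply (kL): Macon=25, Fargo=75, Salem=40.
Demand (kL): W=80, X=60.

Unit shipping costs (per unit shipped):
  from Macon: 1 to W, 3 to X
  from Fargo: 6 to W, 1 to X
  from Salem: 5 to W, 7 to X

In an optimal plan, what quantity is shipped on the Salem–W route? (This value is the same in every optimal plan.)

40

Solving gives:
  Macon->W: 25 × 1 = 25
  Fargo->W: 15 × 6 = 90
  Fargo->X: 60 × 1 = 60
  Salem->W: 40 × 5 = 200
Total cost = 375.
So Salem→W carries 40 kL.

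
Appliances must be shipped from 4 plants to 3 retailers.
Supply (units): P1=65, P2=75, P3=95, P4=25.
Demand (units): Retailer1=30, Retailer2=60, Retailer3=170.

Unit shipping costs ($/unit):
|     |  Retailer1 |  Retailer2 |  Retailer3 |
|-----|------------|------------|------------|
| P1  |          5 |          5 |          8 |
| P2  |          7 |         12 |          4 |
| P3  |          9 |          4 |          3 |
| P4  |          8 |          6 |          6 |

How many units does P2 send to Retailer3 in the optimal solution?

75

Solving gives:
  P1 to Retailer1: 30 units
  P1 to Retailer2: 35 units
  P2 to Retailer3: 75 units
  P3 to Retailer3: 95 units
  P4 to Retailer2: 25 units
Total cost = $1060.
So P2→Retailer3 carries 75 units.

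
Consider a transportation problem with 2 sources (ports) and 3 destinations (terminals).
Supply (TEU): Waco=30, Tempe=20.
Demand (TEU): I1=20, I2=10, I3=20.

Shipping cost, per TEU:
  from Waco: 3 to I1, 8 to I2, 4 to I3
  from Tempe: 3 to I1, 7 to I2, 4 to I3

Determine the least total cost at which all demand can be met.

210

An optimal shipping plan:
  Waco to I1: 20 × 3 = 60
  Waco to I3: 10 × 4 = 40
  Tempe to I2: 10 × 7 = 70
  Tempe to I3: 10 × 4 = 40
Total = 60 + 40 + 70 + 40 = 210.
(Supply check: Waco ships 30; Tempe ships 20.)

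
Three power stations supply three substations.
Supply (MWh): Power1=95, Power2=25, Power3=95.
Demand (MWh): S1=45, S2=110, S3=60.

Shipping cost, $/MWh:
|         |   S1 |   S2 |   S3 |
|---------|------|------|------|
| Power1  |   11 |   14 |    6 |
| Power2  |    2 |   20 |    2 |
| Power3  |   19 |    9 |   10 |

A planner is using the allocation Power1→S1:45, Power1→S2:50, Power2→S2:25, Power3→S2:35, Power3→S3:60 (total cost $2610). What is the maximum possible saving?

Current plan cost = 45·11 + 50·14 + 25·20 + 35·9 + 60·10 = $2610.
Optimal plan:
  Power1→S1: 20 × $11 = $220
  Power1→S2: 15 × $14 = $210
  Power1→S3: 60 × $6 = $360
  Power2→S1: 25 × $2 = $50
  Power3→S2: 95 × $9 = $855
Optimal cost = $1695.
Saving = 2610 − 1695 = $915.

915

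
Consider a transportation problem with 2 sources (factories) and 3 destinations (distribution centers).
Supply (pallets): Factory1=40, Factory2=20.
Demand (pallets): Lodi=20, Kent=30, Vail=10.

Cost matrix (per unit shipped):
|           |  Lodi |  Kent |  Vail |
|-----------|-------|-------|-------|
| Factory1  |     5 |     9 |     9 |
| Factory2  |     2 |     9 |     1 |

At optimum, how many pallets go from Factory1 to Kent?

The minimum-cost plan:
  Factory1–Lodi: 10 × 5 = 50
  Factory1–Kent: 30 × 9 = 270
  Factory2–Lodi: 10 × 2 = 20
  Factory2–Vail: 10 × 1 = 10
Total cost = 350.
So Factory1→Kent carries 30 pallets.

30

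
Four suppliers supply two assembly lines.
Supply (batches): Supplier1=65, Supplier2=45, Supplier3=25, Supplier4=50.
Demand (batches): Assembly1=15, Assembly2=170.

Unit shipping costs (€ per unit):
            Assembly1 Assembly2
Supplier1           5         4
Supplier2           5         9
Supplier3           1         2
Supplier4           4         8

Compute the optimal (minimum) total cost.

A cheapest plan:
  Supplier1->Assembly2: 65 × €4 = €260
  Supplier2->Assembly1: 15 × €5 = €75
  Supplier2->Assembly2: 30 × €9 = €270
  Supplier3->Assembly2: 25 × €2 = €50
  Supplier4->Assembly2: 50 × €8 = €400
Total = 260 + 75 + 270 + 50 + 400 = €1055.
(Supply check: Supplier1 ships 65; Supplier2 ships 45; Supplier3 ships 25; Supplier4 ships 50.)

1055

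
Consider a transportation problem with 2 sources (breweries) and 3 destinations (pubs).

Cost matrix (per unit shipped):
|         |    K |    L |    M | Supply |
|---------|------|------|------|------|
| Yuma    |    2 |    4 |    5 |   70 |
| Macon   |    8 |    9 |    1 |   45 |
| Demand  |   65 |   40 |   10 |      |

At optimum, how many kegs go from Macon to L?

The minimum-cost plan:
  Yuma->K: 65 kegs
  Yuma->L: 5 kegs
  Macon->L: 35 kegs
  Macon->M: 10 kegs
Total cost = 475.
So Macon→L carries 35 kegs.

35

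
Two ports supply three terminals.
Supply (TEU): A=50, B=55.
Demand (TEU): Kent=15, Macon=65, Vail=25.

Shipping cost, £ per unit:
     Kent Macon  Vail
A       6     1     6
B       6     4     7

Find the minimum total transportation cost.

One minimum-cost allocation:
  A->Macon: 50 TEU
  B->Kent: 15 TEU
  B->Macon: 15 TEU
  B->Vail: 25 TEU
Total cost = £375.

375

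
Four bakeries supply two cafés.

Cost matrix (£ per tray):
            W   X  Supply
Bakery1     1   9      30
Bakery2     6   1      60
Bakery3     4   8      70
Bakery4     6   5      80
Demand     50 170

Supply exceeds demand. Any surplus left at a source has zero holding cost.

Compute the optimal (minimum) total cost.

810

One minimum-cost allocation:
  Bakery1–W: 30 × £1 = £30
  Bakery2–X: 60 × £1 = £60
  Bakery3–W: 20 × £4 = £80
  Bakery3–X: 30 × £8 = £240
  Bakery4–X: 80 × £5 = £400
Total = 30 + 60 + 80 + 240 + 400 = £810.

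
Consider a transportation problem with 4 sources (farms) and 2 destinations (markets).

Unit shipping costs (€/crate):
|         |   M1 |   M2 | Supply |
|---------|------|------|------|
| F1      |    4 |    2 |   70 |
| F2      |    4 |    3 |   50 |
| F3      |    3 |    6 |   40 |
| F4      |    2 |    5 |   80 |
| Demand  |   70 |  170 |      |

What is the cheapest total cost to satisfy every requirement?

720

One minimum-cost allocation:
  F1–M2: 70 crates
  F2–M2: 50 crates
  F3–M2: 40 crates
  F4–M1: 70 crates
  F4–M2: 10 crates
Total cost = €720.
(Supply check: F1 ships 70; F2 ships 50; F3 ships 40; F4 ships 80.)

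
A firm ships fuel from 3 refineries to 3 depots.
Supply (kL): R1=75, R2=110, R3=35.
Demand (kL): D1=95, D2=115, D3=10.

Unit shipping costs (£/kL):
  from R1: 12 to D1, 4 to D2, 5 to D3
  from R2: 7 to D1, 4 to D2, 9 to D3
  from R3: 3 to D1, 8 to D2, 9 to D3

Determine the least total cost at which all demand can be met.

One minimum-cost allocation:
  R1 to D2: 65 × £4 = £260
  R1 to D3: 10 × £5 = £50
  R2 to D1: 60 × £7 = £420
  R2 to D2: 50 × £4 = £200
  R3 to D1: 35 × £3 = £105
Total = 260 + 50 + 420 + 200 + 105 = £1035.

1035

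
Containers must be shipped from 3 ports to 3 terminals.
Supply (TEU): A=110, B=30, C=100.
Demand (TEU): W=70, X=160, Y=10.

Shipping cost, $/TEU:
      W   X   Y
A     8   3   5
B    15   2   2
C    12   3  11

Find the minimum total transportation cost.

One minimum-cost allocation:
  A→W: 70 × $8 = $560
  A→X: 40 × $3 = $120
  B→X: 20 × $2 = $40
  B→Y: 10 × $2 = $20
  C→X: 100 × $3 = $300
Total = 560 + 120 + 40 + 20 + 300 = $1040.

1040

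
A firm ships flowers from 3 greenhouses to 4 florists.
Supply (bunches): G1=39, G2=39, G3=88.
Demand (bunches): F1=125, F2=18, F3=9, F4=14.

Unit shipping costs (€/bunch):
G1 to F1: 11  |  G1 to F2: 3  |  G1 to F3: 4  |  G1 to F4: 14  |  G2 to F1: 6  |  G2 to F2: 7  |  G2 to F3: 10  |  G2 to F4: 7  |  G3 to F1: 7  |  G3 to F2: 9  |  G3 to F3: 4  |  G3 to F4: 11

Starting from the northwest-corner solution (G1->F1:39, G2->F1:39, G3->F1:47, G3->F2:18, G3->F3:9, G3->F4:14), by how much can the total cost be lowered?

Current plan cost = 39·11 + 39·6 + 47·7 + 18·9 + 9·4 + 14·11 = €1344.
Optimal plan:
  G1–F1: 12 × €11 = €132
  G1–F2: 18 × €3 = €54
  G1–F3: 9 × €4 = €36
  G2–F1: 25 × €6 = €150
  G2–F4: 14 × €7 = €98
  G3–F1: 88 × €7 = €616
Optimal cost = €1086.
Saving = 1344 − 1086 = €258.

258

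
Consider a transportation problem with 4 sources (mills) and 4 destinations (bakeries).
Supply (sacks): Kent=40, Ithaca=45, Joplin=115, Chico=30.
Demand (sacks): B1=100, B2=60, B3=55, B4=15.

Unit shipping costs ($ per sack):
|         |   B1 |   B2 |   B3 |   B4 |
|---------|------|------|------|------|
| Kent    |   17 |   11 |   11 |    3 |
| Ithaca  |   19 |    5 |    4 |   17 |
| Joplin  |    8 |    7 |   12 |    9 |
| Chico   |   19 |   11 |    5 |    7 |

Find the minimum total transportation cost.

1575

One minimum-cost allocation:
  Kent to B2: 25 sacks
  Kent to B4: 15 sacks
  Ithaca to B2: 20 sacks
  Ithaca to B3: 25 sacks
  Joplin to B1: 100 sacks
  Joplin to B2: 15 sacks
  Chico to B3: 30 sacks
Total cost = $1575.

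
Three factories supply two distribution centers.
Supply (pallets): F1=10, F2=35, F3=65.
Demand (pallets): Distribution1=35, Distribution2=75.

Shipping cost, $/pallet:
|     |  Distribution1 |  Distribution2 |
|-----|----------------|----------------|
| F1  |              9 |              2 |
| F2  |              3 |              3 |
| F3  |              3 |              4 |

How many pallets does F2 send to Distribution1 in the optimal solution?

0

Optimal shipments:
  F1->Distribution2: 10 × $2 = $20
  F2->Distribution2: 35 × $3 = $105
  F3->Distribution1: 35 × $3 = $105
  F3->Distribution2: 30 × $4 = $120
Total cost = $350.
The route F2→Distribution1 is not used.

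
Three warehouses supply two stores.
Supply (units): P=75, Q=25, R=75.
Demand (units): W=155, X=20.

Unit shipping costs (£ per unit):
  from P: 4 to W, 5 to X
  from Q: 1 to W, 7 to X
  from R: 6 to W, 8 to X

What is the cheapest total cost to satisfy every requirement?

795

One minimum-cost allocation:
  P->W: 55 units
  P->X: 20 units
  Q->W: 25 units
  R->W: 75 units
Total cost = £795.
(Supply check: P ships 75; Q ships 25; R ships 75.)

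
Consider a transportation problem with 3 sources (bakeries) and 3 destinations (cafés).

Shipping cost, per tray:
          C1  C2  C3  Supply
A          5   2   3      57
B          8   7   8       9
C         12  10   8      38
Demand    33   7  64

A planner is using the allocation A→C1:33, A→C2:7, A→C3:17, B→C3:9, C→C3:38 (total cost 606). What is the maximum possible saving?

18

Current plan cost = 33·5 + 7·2 + 17·3 + 9·8 + 38·8 = 606.
Optimal plan:
  A–C1: 24 trays
  A–C2: 7 trays
  A–C3: 26 trays
  B–C1: 9 trays
  C–C3: 38 trays
Optimal cost = 588.
Saving = 606 − 588 = 18.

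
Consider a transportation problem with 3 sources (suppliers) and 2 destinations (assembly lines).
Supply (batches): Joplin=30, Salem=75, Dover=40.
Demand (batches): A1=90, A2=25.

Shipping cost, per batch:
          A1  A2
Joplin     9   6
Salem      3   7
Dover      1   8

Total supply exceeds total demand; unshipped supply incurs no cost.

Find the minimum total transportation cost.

340

One minimum-cost allocation:
  Joplin→A2: 25 × 6 = 150
  Salem→A1: 50 × 3 = 150
  Dover→A1: 40 × 1 = 40
Total = 150 + 150 + 40 = 340.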